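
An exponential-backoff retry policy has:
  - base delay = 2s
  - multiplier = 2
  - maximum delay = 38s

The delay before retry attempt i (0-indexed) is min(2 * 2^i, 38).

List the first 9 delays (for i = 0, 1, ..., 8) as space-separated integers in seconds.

Computing each delay:
  i=0: min(2*2^0, 38) = 2
  i=1: min(2*2^1, 38) = 4
  i=2: min(2*2^2, 38) = 8
  i=3: min(2*2^3, 38) = 16
  i=4: min(2*2^4, 38) = 32
  i=5: min(2*2^5, 38) = 38
  i=6: min(2*2^6, 38) = 38
  i=7: min(2*2^7, 38) = 38
  i=8: min(2*2^8, 38) = 38

Answer: 2 4 8 16 32 38 38 38 38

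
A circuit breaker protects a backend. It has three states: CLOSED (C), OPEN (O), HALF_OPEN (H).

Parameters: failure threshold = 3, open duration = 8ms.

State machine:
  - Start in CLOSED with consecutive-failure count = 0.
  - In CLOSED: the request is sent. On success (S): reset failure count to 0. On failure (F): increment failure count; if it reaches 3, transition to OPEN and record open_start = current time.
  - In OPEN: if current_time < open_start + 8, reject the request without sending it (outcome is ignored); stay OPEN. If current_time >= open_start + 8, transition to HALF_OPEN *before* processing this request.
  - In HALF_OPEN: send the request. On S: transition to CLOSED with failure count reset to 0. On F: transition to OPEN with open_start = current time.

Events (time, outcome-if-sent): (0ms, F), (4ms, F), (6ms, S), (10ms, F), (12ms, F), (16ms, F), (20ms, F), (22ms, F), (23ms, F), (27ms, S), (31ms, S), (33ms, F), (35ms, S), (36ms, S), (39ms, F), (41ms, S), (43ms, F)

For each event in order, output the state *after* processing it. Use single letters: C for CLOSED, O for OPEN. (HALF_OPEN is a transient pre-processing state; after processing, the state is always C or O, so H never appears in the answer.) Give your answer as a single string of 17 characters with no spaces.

State after each event:
  event#1 t=0ms outcome=F: state=CLOSED
  event#2 t=4ms outcome=F: state=CLOSED
  event#3 t=6ms outcome=S: state=CLOSED
  event#4 t=10ms outcome=F: state=CLOSED
  event#5 t=12ms outcome=F: state=CLOSED
  event#6 t=16ms outcome=F: state=OPEN
  event#7 t=20ms outcome=F: state=OPEN
  event#8 t=22ms outcome=F: state=OPEN
  event#9 t=23ms outcome=F: state=OPEN
  event#10 t=27ms outcome=S: state=CLOSED
  event#11 t=31ms outcome=S: state=CLOSED
  event#12 t=33ms outcome=F: state=CLOSED
  event#13 t=35ms outcome=S: state=CLOSED
  event#14 t=36ms outcome=S: state=CLOSED
  event#15 t=39ms outcome=F: state=CLOSED
  event#16 t=41ms outcome=S: state=CLOSED
  event#17 t=43ms outcome=F: state=CLOSED

Answer: CCCCCOOOOCCCCCCCC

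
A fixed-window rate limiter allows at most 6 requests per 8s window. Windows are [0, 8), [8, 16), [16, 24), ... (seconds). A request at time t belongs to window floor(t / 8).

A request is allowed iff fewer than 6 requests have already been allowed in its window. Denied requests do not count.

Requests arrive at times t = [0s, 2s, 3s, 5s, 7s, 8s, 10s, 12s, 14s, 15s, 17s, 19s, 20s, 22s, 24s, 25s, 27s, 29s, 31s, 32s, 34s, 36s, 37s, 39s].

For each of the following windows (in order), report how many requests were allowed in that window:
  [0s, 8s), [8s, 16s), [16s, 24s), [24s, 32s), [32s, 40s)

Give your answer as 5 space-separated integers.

Answer: 5 5 4 5 5

Derivation:
Processing requests:
  req#1 t=0s (window 0): ALLOW
  req#2 t=2s (window 0): ALLOW
  req#3 t=3s (window 0): ALLOW
  req#4 t=5s (window 0): ALLOW
  req#5 t=7s (window 0): ALLOW
  req#6 t=8s (window 1): ALLOW
  req#7 t=10s (window 1): ALLOW
  req#8 t=12s (window 1): ALLOW
  req#9 t=14s (window 1): ALLOW
  req#10 t=15s (window 1): ALLOW
  req#11 t=17s (window 2): ALLOW
  req#12 t=19s (window 2): ALLOW
  req#13 t=20s (window 2): ALLOW
  req#14 t=22s (window 2): ALLOW
  req#15 t=24s (window 3): ALLOW
  req#16 t=25s (window 3): ALLOW
  req#17 t=27s (window 3): ALLOW
  req#18 t=29s (window 3): ALLOW
  req#19 t=31s (window 3): ALLOW
  req#20 t=32s (window 4): ALLOW
  req#21 t=34s (window 4): ALLOW
  req#22 t=36s (window 4): ALLOW
  req#23 t=37s (window 4): ALLOW
  req#24 t=39s (window 4): ALLOW

Allowed counts by window: 5 5 4 5 5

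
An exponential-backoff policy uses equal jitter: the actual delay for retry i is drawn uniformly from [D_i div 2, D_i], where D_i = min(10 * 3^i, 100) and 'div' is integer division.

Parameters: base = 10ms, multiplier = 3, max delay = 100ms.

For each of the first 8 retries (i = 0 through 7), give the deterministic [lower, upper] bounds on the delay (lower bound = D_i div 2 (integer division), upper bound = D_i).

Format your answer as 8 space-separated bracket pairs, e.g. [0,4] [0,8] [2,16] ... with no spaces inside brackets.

Answer: [5,10] [15,30] [45,90] [50,100] [50,100] [50,100] [50,100] [50,100]

Derivation:
Computing bounds per retry:
  i=0: D_i=min(10*3^0,100)=10, bounds=[5,10]
  i=1: D_i=min(10*3^1,100)=30, bounds=[15,30]
  i=2: D_i=min(10*3^2,100)=90, bounds=[45,90]
  i=3: D_i=min(10*3^3,100)=100, bounds=[50,100]
  i=4: D_i=min(10*3^4,100)=100, bounds=[50,100]
  i=5: D_i=min(10*3^5,100)=100, bounds=[50,100]
  i=6: D_i=min(10*3^6,100)=100, bounds=[50,100]
  i=7: D_i=min(10*3^7,100)=100, bounds=[50,100]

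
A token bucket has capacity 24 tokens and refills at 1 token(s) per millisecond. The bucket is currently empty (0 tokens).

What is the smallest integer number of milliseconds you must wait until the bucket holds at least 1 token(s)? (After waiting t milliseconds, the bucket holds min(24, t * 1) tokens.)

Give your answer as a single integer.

Answer: 1

Derivation:
Need t * 1 >= 1, so t >= 1/1.
Smallest integer t = ceil(1/1) = 1.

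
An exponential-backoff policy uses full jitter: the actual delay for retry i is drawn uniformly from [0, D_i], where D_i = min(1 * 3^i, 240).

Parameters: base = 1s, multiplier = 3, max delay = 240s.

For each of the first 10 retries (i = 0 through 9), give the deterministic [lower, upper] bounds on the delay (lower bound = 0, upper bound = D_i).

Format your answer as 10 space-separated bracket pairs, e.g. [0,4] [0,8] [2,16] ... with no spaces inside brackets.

Answer: [0,1] [0,3] [0,9] [0,27] [0,81] [0,240] [0,240] [0,240] [0,240] [0,240]

Derivation:
Computing bounds per retry:
  i=0: D_i=min(1*3^0,240)=1, bounds=[0,1]
  i=1: D_i=min(1*3^1,240)=3, bounds=[0,3]
  i=2: D_i=min(1*3^2,240)=9, bounds=[0,9]
  i=3: D_i=min(1*3^3,240)=27, bounds=[0,27]
  i=4: D_i=min(1*3^4,240)=81, bounds=[0,81]
  i=5: D_i=min(1*3^5,240)=240, bounds=[0,240]
  i=6: D_i=min(1*3^6,240)=240, bounds=[0,240]
  i=7: D_i=min(1*3^7,240)=240, bounds=[0,240]
  i=8: D_i=min(1*3^8,240)=240, bounds=[0,240]
  i=9: D_i=min(1*3^9,240)=240, bounds=[0,240]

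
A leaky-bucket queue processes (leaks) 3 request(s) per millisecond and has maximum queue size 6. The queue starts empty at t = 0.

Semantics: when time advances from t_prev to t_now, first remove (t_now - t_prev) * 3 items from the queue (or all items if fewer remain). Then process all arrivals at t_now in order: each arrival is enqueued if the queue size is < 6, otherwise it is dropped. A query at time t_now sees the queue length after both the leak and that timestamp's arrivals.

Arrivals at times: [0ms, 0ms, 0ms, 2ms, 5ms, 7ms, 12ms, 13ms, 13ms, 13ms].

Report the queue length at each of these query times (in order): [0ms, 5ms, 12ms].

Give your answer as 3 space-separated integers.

Answer: 3 1 1

Derivation:
Queue lengths at query times:
  query t=0ms: backlog = 3
  query t=5ms: backlog = 1
  query t=12ms: backlog = 1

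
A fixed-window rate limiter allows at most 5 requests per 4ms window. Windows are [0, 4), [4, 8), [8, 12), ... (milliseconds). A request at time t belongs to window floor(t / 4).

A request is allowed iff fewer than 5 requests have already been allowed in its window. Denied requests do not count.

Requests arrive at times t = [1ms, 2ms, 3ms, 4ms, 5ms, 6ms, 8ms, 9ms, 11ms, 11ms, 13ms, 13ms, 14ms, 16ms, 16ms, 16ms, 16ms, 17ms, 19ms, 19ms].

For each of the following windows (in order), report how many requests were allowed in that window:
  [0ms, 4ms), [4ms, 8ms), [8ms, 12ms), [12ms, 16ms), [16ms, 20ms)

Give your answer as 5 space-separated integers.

Processing requests:
  req#1 t=1ms (window 0): ALLOW
  req#2 t=2ms (window 0): ALLOW
  req#3 t=3ms (window 0): ALLOW
  req#4 t=4ms (window 1): ALLOW
  req#5 t=5ms (window 1): ALLOW
  req#6 t=6ms (window 1): ALLOW
  req#7 t=8ms (window 2): ALLOW
  req#8 t=9ms (window 2): ALLOW
  req#9 t=11ms (window 2): ALLOW
  req#10 t=11ms (window 2): ALLOW
  req#11 t=13ms (window 3): ALLOW
  req#12 t=13ms (window 3): ALLOW
  req#13 t=14ms (window 3): ALLOW
  req#14 t=16ms (window 4): ALLOW
  req#15 t=16ms (window 4): ALLOW
  req#16 t=16ms (window 4): ALLOW
  req#17 t=16ms (window 4): ALLOW
  req#18 t=17ms (window 4): ALLOW
  req#19 t=19ms (window 4): DENY
  req#20 t=19ms (window 4): DENY

Allowed counts by window: 3 3 4 3 5

Answer: 3 3 4 3 5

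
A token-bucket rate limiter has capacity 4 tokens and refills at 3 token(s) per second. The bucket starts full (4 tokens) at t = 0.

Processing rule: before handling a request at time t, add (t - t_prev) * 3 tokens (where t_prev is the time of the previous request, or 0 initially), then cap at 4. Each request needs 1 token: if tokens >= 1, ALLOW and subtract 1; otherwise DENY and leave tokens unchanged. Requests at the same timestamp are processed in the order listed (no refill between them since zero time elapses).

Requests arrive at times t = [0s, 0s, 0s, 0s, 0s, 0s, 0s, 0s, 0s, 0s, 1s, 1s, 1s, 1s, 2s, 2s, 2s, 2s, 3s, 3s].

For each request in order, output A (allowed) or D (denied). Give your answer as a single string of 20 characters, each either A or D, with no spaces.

Answer: AAAADDDDDDAAADAAADAA

Derivation:
Simulating step by step:
  req#1 t=0s: ALLOW
  req#2 t=0s: ALLOW
  req#3 t=0s: ALLOW
  req#4 t=0s: ALLOW
  req#5 t=0s: DENY
  req#6 t=0s: DENY
  req#7 t=0s: DENY
  req#8 t=0s: DENY
  req#9 t=0s: DENY
  req#10 t=0s: DENY
  req#11 t=1s: ALLOW
  req#12 t=1s: ALLOW
  req#13 t=1s: ALLOW
  req#14 t=1s: DENY
  req#15 t=2s: ALLOW
  req#16 t=2s: ALLOW
  req#17 t=2s: ALLOW
  req#18 t=2s: DENY
  req#19 t=3s: ALLOW
  req#20 t=3s: ALLOW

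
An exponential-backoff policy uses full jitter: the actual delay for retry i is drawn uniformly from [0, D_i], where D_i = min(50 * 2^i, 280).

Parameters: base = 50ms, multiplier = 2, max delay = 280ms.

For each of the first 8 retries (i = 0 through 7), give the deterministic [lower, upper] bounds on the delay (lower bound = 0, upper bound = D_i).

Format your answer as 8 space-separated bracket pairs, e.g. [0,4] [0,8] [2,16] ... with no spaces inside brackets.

Answer: [0,50] [0,100] [0,200] [0,280] [0,280] [0,280] [0,280] [0,280]

Derivation:
Computing bounds per retry:
  i=0: D_i=min(50*2^0,280)=50, bounds=[0,50]
  i=1: D_i=min(50*2^1,280)=100, bounds=[0,100]
  i=2: D_i=min(50*2^2,280)=200, bounds=[0,200]
  i=3: D_i=min(50*2^3,280)=280, bounds=[0,280]
  i=4: D_i=min(50*2^4,280)=280, bounds=[0,280]
  i=5: D_i=min(50*2^5,280)=280, bounds=[0,280]
  i=6: D_i=min(50*2^6,280)=280, bounds=[0,280]
  i=7: D_i=min(50*2^7,280)=280, bounds=[0,280]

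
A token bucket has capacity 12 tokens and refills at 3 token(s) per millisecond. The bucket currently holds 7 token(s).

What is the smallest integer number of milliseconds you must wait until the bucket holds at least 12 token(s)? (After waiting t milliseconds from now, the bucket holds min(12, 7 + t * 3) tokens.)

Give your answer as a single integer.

Need 7 + t * 3 >= 12, so t >= 5/3.
Smallest integer t = ceil(5/3) = 2.

Answer: 2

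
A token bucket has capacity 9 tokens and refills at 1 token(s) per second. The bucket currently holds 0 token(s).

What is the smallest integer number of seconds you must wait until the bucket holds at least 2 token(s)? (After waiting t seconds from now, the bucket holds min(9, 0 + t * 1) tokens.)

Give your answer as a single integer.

Answer: 2

Derivation:
Need 0 + t * 1 >= 2, so t >= 2/1.
Smallest integer t = ceil(2/1) = 2.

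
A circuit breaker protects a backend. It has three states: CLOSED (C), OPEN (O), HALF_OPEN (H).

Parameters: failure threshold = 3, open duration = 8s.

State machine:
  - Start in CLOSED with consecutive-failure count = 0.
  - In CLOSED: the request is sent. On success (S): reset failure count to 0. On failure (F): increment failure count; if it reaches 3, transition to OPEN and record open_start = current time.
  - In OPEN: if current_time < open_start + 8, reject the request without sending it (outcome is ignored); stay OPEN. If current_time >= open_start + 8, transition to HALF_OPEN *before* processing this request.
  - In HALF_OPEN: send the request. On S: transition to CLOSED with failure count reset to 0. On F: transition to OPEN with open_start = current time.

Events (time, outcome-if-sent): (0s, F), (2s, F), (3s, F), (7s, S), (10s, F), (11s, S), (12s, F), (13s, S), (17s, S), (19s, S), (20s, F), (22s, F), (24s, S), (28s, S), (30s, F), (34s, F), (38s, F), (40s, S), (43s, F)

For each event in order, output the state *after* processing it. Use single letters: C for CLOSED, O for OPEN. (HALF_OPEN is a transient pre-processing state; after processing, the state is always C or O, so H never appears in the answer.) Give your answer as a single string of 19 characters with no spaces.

State after each event:
  event#1 t=0s outcome=F: state=CLOSED
  event#2 t=2s outcome=F: state=CLOSED
  event#3 t=3s outcome=F: state=OPEN
  event#4 t=7s outcome=S: state=OPEN
  event#5 t=10s outcome=F: state=OPEN
  event#6 t=11s outcome=S: state=CLOSED
  event#7 t=12s outcome=F: state=CLOSED
  event#8 t=13s outcome=S: state=CLOSED
  event#9 t=17s outcome=S: state=CLOSED
  event#10 t=19s outcome=S: state=CLOSED
  event#11 t=20s outcome=F: state=CLOSED
  event#12 t=22s outcome=F: state=CLOSED
  event#13 t=24s outcome=S: state=CLOSED
  event#14 t=28s outcome=S: state=CLOSED
  event#15 t=30s outcome=F: state=CLOSED
  event#16 t=34s outcome=F: state=CLOSED
  event#17 t=38s outcome=F: state=OPEN
  event#18 t=40s outcome=S: state=OPEN
  event#19 t=43s outcome=F: state=OPEN

Answer: CCOOOCCCCCCCCCCCOOO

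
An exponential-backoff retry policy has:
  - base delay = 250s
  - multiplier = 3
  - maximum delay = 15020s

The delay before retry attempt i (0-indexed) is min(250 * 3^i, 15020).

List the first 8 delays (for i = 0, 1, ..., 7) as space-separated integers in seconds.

Computing each delay:
  i=0: min(250*3^0, 15020) = 250
  i=1: min(250*3^1, 15020) = 750
  i=2: min(250*3^2, 15020) = 2250
  i=3: min(250*3^3, 15020) = 6750
  i=4: min(250*3^4, 15020) = 15020
  i=5: min(250*3^5, 15020) = 15020
  i=6: min(250*3^6, 15020) = 15020
  i=7: min(250*3^7, 15020) = 15020

Answer: 250 750 2250 6750 15020 15020 15020 15020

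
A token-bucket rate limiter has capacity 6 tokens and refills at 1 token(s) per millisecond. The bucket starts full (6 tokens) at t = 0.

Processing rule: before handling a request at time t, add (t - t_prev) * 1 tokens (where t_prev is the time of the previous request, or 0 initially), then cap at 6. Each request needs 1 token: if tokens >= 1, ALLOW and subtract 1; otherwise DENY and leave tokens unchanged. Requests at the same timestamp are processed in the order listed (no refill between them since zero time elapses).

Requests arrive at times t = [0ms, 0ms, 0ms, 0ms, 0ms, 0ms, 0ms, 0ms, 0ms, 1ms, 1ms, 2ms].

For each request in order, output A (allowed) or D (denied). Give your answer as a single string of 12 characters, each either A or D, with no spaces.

Simulating step by step:
  req#1 t=0ms: ALLOW
  req#2 t=0ms: ALLOW
  req#3 t=0ms: ALLOW
  req#4 t=0ms: ALLOW
  req#5 t=0ms: ALLOW
  req#6 t=0ms: ALLOW
  req#7 t=0ms: DENY
  req#8 t=0ms: DENY
  req#9 t=0ms: DENY
  req#10 t=1ms: ALLOW
  req#11 t=1ms: DENY
  req#12 t=2ms: ALLOW

Answer: AAAAAADDDADA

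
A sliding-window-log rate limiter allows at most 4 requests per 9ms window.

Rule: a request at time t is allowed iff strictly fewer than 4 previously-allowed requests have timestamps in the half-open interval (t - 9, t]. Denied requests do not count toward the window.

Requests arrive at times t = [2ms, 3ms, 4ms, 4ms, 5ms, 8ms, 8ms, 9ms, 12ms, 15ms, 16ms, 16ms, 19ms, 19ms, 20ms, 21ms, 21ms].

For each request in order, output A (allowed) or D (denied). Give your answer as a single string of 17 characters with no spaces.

Tracking allowed requests in the window:
  req#1 t=2ms: ALLOW
  req#2 t=3ms: ALLOW
  req#3 t=4ms: ALLOW
  req#4 t=4ms: ALLOW
  req#5 t=5ms: DENY
  req#6 t=8ms: DENY
  req#7 t=8ms: DENY
  req#8 t=9ms: DENY
  req#9 t=12ms: ALLOW
  req#10 t=15ms: ALLOW
  req#11 t=16ms: ALLOW
  req#12 t=16ms: ALLOW
  req#13 t=19ms: DENY
  req#14 t=19ms: DENY
  req#15 t=20ms: DENY
  req#16 t=21ms: ALLOW
  req#17 t=21ms: DENY

Answer: AAAADDDDAAAADDDAD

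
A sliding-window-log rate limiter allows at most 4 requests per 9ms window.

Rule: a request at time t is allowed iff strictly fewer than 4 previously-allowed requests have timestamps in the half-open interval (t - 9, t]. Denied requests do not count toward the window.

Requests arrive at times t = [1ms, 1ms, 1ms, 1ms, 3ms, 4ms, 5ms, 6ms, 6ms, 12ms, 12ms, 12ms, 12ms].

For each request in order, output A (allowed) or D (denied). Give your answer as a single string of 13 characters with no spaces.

Tracking allowed requests in the window:
  req#1 t=1ms: ALLOW
  req#2 t=1ms: ALLOW
  req#3 t=1ms: ALLOW
  req#4 t=1ms: ALLOW
  req#5 t=3ms: DENY
  req#6 t=4ms: DENY
  req#7 t=5ms: DENY
  req#8 t=6ms: DENY
  req#9 t=6ms: DENY
  req#10 t=12ms: ALLOW
  req#11 t=12ms: ALLOW
  req#12 t=12ms: ALLOW
  req#13 t=12ms: ALLOW

Answer: AAAADDDDDAAAA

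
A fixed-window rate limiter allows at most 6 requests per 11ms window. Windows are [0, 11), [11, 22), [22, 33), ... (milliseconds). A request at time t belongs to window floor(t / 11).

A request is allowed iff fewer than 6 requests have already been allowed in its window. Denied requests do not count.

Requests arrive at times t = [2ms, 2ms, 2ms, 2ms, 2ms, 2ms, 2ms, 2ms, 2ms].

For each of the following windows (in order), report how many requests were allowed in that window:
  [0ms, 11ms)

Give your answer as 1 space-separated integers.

Processing requests:
  req#1 t=2ms (window 0): ALLOW
  req#2 t=2ms (window 0): ALLOW
  req#3 t=2ms (window 0): ALLOW
  req#4 t=2ms (window 0): ALLOW
  req#5 t=2ms (window 0): ALLOW
  req#6 t=2ms (window 0): ALLOW
  req#7 t=2ms (window 0): DENY
  req#8 t=2ms (window 0): DENY
  req#9 t=2ms (window 0): DENY

Allowed counts by window: 6

Answer: 6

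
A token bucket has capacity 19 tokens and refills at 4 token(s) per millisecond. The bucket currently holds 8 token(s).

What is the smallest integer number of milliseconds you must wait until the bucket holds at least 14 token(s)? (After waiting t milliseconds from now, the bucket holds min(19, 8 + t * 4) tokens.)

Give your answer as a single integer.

Answer: 2

Derivation:
Need 8 + t * 4 >= 14, so t >= 6/4.
Smallest integer t = ceil(6/4) = 2.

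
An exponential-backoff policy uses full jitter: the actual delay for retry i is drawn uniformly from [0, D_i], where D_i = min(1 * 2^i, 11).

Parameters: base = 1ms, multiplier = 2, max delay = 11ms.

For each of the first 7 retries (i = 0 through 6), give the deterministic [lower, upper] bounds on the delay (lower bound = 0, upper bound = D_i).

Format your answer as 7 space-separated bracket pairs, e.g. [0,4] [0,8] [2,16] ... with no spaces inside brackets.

Computing bounds per retry:
  i=0: D_i=min(1*2^0,11)=1, bounds=[0,1]
  i=1: D_i=min(1*2^1,11)=2, bounds=[0,2]
  i=2: D_i=min(1*2^2,11)=4, bounds=[0,4]
  i=3: D_i=min(1*2^3,11)=8, bounds=[0,8]
  i=4: D_i=min(1*2^4,11)=11, bounds=[0,11]
  i=5: D_i=min(1*2^5,11)=11, bounds=[0,11]
  i=6: D_i=min(1*2^6,11)=11, bounds=[0,11]

Answer: [0,1] [0,2] [0,4] [0,8] [0,11] [0,11] [0,11]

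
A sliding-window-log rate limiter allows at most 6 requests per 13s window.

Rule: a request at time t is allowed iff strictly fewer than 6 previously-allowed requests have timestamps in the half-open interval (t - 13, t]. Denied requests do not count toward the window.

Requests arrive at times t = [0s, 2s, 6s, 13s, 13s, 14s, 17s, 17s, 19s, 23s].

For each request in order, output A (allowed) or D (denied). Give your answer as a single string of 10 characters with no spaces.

Tracking allowed requests in the window:
  req#1 t=0s: ALLOW
  req#2 t=2s: ALLOW
  req#3 t=6s: ALLOW
  req#4 t=13s: ALLOW
  req#5 t=13s: ALLOW
  req#6 t=14s: ALLOW
  req#7 t=17s: ALLOW
  req#8 t=17s: ALLOW
  req#9 t=19s: ALLOW
  req#10 t=23s: DENY

Answer: AAAAAAAAAD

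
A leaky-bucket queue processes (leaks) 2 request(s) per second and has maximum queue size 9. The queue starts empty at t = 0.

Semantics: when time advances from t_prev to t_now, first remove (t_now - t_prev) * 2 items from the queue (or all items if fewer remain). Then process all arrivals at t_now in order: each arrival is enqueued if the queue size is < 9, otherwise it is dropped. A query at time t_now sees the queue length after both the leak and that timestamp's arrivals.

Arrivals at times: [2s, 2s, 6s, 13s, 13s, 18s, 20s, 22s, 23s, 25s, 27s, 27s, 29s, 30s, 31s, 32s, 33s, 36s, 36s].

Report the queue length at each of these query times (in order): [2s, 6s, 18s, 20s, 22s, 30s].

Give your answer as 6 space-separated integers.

Queue lengths at query times:
  query t=2s: backlog = 2
  query t=6s: backlog = 1
  query t=18s: backlog = 1
  query t=20s: backlog = 1
  query t=22s: backlog = 1
  query t=30s: backlog = 1

Answer: 2 1 1 1 1 1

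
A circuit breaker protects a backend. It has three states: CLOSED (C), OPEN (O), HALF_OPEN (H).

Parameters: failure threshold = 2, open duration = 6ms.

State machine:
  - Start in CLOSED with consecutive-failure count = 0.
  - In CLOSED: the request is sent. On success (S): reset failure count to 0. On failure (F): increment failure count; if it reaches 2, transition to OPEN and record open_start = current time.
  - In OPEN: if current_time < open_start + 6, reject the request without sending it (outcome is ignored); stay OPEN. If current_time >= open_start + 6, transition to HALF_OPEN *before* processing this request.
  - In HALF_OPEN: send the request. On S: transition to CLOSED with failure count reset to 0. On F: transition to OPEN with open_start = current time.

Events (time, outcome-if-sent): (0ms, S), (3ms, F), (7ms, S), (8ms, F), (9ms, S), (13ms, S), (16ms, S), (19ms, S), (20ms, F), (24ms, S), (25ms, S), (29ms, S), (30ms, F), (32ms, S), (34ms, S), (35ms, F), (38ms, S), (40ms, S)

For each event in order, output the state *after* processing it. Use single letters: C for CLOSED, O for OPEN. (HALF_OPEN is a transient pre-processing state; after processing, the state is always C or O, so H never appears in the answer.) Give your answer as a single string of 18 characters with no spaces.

State after each event:
  event#1 t=0ms outcome=S: state=CLOSED
  event#2 t=3ms outcome=F: state=CLOSED
  event#3 t=7ms outcome=S: state=CLOSED
  event#4 t=8ms outcome=F: state=CLOSED
  event#5 t=9ms outcome=S: state=CLOSED
  event#6 t=13ms outcome=S: state=CLOSED
  event#7 t=16ms outcome=S: state=CLOSED
  event#8 t=19ms outcome=S: state=CLOSED
  event#9 t=20ms outcome=F: state=CLOSED
  event#10 t=24ms outcome=S: state=CLOSED
  event#11 t=25ms outcome=S: state=CLOSED
  event#12 t=29ms outcome=S: state=CLOSED
  event#13 t=30ms outcome=F: state=CLOSED
  event#14 t=32ms outcome=S: state=CLOSED
  event#15 t=34ms outcome=S: state=CLOSED
  event#16 t=35ms outcome=F: state=CLOSED
  event#17 t=38ms outcome=S: state=CLOSED
  event#18 t=40ms outcome=S: state=CLOSED

Answer: CCCCCCCCCCCCCCCCCC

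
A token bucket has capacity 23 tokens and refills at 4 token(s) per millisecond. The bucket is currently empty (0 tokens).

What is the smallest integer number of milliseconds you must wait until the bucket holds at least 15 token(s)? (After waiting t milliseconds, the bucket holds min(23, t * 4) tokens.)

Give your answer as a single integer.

Need t * 4 >= 15, so t >= 15/4.
Smallest integer t = ceil(15/4) = 4.

Answer: 4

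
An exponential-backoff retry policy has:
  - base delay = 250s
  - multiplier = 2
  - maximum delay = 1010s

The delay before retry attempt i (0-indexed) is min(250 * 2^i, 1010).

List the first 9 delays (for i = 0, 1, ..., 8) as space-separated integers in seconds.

Computing each delay:
  i=0: min(250*2^0, 1010) = 250
  i=1: min(250*2^1, 1010) = 500
  i=2: min(250*2^2, 1010) = 1000
  i=3: min(250*2^3, 1010) = 1010
  i=4: min(250*2^4, 1010) = 1010
  i=5: min(250*2^5, 1010) = 1010
  i=6: min(250*2^6, 1010) = 1010
  i=7: min(250*2^7, 1010) = 1010
  i=8: min(250*2^8, 1010) = 1010

Answer: 250 500 1000 1010 1010 1010 1010 1010 1010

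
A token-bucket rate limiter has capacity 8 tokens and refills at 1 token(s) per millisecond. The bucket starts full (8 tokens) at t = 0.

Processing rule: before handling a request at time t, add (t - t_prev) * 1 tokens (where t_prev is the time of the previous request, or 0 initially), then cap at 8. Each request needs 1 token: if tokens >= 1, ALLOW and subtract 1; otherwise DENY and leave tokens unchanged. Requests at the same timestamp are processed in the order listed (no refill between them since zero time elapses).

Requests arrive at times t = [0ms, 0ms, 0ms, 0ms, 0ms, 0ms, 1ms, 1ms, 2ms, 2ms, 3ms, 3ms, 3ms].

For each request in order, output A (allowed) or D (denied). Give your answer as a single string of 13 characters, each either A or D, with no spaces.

Simulating step by step:
  req#1 t=0ms: ALLOW
  req#2 t=0ms: ALLOW
  req#3 t=0ms: ALLOW
  req#4 t=0ms: ALLOW
  req#5 t=0ms: ALLOW
  req#6 t=0ms: ALLOW
  req#7 t=1ms: ALLOW
  req#8 t=1ms: ALLOW
  req#9 t=2ms: ALLOW
  req#10 t=2ms: ALLOW
  req#11 t=3ms: ALLOW
  req#12 t=3ms: DENY
  req#13 t=3ms: DENY

Answer: AAAAAAAAAAADD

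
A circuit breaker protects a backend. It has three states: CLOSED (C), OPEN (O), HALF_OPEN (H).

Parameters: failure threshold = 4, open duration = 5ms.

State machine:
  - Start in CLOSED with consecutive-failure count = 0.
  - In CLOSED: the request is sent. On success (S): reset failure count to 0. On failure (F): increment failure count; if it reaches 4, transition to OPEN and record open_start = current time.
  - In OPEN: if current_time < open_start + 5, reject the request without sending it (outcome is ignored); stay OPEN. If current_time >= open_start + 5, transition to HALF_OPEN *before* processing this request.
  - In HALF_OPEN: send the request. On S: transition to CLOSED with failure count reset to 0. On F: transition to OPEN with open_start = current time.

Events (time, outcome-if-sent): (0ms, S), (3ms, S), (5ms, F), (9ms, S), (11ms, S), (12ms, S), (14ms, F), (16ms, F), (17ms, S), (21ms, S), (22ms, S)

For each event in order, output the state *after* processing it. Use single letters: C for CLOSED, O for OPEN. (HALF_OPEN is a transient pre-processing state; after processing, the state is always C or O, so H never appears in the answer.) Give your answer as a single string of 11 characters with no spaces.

State after each event:
  event#1 t=0ms outcome=S: state=CLOSED
  event#2 t=3ms outcome=S: state=CLOSED
  event#3 t=5ms outcome=F: state=CLOSED
  event#4 t=9ms outcome=S: state=CLOSED
  event#5 t=11ms outcome=S: state=CLOSED
  event#6 t=12ms outcome=S: state=CLOSED
  event#7 t=14ms outcome=F: state=CLOSED
  event#8 t=16ms outcome=F: state=CLOSED
  event#9 t=17ms outcome=S: state=CLOSED
  event#10 t=21ms outcome=S: state=CLOSED
  event#11 t=22ms outcome=S: state=CLOSED

Answer: CCCCCCCCCCC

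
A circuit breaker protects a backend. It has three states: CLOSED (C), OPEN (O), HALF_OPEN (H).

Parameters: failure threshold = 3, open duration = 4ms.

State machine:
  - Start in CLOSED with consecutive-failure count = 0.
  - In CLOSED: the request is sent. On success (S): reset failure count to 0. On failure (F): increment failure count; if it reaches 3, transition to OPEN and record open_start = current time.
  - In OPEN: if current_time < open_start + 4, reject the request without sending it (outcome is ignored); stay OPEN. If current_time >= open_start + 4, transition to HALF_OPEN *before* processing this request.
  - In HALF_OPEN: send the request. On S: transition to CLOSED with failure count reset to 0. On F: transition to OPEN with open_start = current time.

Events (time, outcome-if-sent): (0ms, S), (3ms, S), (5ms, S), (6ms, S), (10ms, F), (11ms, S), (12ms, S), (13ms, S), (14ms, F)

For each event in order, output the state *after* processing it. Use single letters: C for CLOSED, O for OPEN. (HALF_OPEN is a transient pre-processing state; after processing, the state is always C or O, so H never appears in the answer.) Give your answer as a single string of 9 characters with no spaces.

Answer: CCCCCCCCC

Derivation:
State after each event:
  event#1 t=0ms outcome=S: state=CLOSED
  event#2 t=3ms outcome=S: state=CLOSED
  event#3 t=5ms outcome=S: state=CLOSED
  event#4 t=6ms outcome=S: state=CLOSED
  event#5 t=10ms outcome=F: state=CLOSED
  event#6 t=11ms outcome=S: state=CLOSED
  event#7 t=12ms outcome=S: state=CLOSED
  event#8 t=13ms outcome=S: state=CLOSED
  event#9 t=14ms outcome=F: state=CLOSED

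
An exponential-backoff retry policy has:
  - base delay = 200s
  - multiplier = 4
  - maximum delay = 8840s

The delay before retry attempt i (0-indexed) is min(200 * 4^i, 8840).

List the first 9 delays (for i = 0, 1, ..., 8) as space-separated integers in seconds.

Computing each delay:
  i=0: min(200*4^0, 8840) = 200
  i=1: min(200*4^1, 8840) = 800
  i=2: min(200*4^2, 8840) = 3200
  i=3: min(200*4^3, 8840) = 8840
  i=4: min(200*4^4, 8840) = 8840
  i=5: min(200*4^5, 8840) = 8840
  i=6: min(200*4^6, 8840) = 8840
  i=7: min(200*4^7, 8840) = 8840
  i=8: min(200*4^8, 8840) = 8840

Answer: 200 800 3200 8840 8840 8840 8840 8840 8840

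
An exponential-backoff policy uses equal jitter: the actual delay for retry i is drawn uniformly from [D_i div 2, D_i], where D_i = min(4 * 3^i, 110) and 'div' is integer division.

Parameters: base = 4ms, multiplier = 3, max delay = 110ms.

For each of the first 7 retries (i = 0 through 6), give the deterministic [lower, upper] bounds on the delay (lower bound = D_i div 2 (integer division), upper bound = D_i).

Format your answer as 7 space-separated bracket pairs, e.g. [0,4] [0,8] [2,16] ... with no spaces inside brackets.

Answer: [2,4] [6,12] [18,36] [54,108] [55,110] [55,110] [55,110]

Derivation:
Computing bounds per retry:
  i=0: D_i=min(4*3^0,110)=4, bounds=[2,4]
  i=1: D_i=min(4*3^1,110)=12, bounds=[6,12]
  i=2: D_i=min(4*3^2,110)=36, bounds=[18,36]
  i=3: D_i=min(4*3^3,110)=108, bounds=[54,108]
  i=4: D_i=min(4*3^4,110)=110, bounds=[55,110]
  i=5: D_i=min(4*3^5,110)=110, bounds=[55,110]
  i=6: D_i=min(4*3^6,110)=110, bounds=[55,110]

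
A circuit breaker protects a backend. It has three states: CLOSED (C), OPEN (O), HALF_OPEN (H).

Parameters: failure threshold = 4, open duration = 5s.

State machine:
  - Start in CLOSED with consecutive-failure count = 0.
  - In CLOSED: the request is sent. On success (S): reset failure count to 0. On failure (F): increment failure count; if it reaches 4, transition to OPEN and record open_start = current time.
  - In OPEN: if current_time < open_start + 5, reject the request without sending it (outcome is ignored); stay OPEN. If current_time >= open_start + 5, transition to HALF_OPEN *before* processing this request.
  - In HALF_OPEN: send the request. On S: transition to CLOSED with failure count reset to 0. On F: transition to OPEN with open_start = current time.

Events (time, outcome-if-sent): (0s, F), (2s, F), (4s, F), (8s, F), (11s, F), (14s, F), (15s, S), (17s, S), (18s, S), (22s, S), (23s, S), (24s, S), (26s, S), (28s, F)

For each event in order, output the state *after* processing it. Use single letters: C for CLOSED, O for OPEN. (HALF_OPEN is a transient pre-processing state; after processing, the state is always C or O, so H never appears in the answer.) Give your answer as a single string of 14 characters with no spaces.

State after each event:
  event#1 t=0s outcome=F: state=CLOSED
  event#2 t=2s outcome=F: state=CLOSED
  event#3 t=4s outcome=F: state=CLOSED
  event#4 t=8s outcome=F: state=OPEN
  event#5 t=11s outcome=F: state=OPEN
  event#6 t=14s outcome=F: state=OPEN
  event#7 t=15s outcome=S: state=OPEN
  event#8 t=17s outcome=S: state=OPEN
  event#9 t=18s outcome=S: state=OPEN
  event#10 t=22s outcome=S: state=CLOSED
  event#11 t=23s outcome=S: state=CLOSED
  event#12 t=24s outcome=S: state=CLOSED
  event#13 t=26s outcome=S: state=CLOSED
  event#14 t=28s outcome=F: state=CLOSED

Answer: CCCOOOOOOCCCCC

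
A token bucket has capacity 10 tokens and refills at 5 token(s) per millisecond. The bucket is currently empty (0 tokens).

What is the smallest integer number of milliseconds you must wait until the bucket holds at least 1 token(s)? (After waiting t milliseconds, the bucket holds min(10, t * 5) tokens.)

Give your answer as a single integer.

Need t * 5 >= 1, so t >= 1/5.
Smallest integer t = ceil(1/5) = 1.

Answer: 1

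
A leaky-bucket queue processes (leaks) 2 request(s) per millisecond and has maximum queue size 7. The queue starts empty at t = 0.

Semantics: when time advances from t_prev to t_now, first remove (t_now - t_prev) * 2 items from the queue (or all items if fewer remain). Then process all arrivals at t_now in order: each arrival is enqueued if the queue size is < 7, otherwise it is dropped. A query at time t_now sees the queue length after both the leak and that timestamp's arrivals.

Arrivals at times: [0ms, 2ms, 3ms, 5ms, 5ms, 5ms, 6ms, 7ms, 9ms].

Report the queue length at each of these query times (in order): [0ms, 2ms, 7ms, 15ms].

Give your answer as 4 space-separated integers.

Queue lengths at query times:
  query t=0ms: backlog = 1
  query t=2ms: backlog = 1
  query t=7ms: backlog = 1
  query t=15ms: backlog = 0

Answer: 1 1 1 0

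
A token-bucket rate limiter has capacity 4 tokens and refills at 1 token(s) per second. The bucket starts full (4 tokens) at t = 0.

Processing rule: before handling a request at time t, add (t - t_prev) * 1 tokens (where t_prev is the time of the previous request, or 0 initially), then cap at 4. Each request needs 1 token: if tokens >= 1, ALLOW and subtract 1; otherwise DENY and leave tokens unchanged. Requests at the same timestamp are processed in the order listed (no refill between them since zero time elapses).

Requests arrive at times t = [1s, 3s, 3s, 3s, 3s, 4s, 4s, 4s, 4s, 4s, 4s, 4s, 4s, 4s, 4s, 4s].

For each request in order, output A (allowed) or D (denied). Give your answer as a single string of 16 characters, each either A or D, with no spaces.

Answer: AAAAAADDDDDDDDDD

Derivation:
Simulating step by step:
  req#1 t=1s: ALLOW
  req#2 t=3s: ALLOW
  req#3 t=3s: ALLOW
  req#4 t=3s: ALLOW
  req#5 t=3s: ALLOW
  req#6 t=4s: ALLOW
  req#7 t=4s: DENY
  req#8 t=4s: DENY
  req#9 t=4s: DENY
  req#10 t=4s: DENY
  req#11 t=4s: DENY
  req#12 t=4s: DENY
  req#13 t=4s: DENY
  req#14 t=4s: DENY
  req#15 t=4s: DENY
  req#16 t=4s: DENY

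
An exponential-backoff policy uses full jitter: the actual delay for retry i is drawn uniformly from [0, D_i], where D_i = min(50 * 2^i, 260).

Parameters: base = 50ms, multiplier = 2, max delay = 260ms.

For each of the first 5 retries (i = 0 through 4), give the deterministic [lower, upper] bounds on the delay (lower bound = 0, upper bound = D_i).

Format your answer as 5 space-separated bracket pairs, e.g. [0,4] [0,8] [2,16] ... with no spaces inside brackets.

Computing bounds per retry:
  i=0: D_i=min(50*2^0,260)=50, bounds=[0,50]
  i=1: D_i=min(50*2^1,260)=100, bounds=[0,100]
  i=2: D_i=min(50*2^2,260)=200, bounds=[0,200]
  i=3: D_i=min(50*2^3,260)=260, bounds=[0,260]
  i=4: D_i=min(50*2^4,260)=260, bounds=[0,260]

Answer: [0,50] [0,100] [0,200] [0,260] [0,260]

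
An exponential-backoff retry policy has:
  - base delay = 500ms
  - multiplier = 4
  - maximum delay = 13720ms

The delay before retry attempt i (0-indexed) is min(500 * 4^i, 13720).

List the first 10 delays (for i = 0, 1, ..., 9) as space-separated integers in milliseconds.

Answer: 500 2000 8000 13720 13720 13720 13720 13720 13720 13720

Derivation:
Computing each delay:
  i=0: min(500*4^0, 13720) = 500
  i=1: min(500*4^1, 13720) = 2000
  i=2: min(500*4^2, 13720) = 8000
  i=3: min(500*4^3, 13720) = 13720
  i=4: min(500*4^4, 13720) = 13720
  i=5: min(500*4^5, 13720) = 13720
  i=6: min(500*4^6, 13720) = 13720
  i=7: min(500*4^7, 13720) = 13720
  i=8: min(500*4^8, 13720) = 13720
  i=9: min(500*4^9, 13720) = 13720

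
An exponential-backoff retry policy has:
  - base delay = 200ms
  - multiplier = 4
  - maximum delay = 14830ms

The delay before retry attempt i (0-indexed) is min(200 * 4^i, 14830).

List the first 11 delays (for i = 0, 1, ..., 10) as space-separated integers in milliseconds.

Computing each delay:
  i=0: min(200*4^0, 14830) = 200
  i=1: min(200*4^1, 14830) = 800
  i=2: min(200*4^2, 14830) = 3200
  i=3: min(200*4^3, 14830) = 12800
  i=4: min(200*4^4, 14830) = 14830
  i=5: min(200*4^5, 14830) = 14830
  i=6: min(200*4^6, 14830) = 14830
  i=7: min(200*4^7, 14830) = 14830
  i=8: min(200*4^8, 14830) = 14830
  i=9: min(200*4^9, 14830) = 14830
  i=10: min(200*4^10, 14830) = 14830

Answer: 200 800 3200 12800 14830 14830 14830 14830 14830 14830 14830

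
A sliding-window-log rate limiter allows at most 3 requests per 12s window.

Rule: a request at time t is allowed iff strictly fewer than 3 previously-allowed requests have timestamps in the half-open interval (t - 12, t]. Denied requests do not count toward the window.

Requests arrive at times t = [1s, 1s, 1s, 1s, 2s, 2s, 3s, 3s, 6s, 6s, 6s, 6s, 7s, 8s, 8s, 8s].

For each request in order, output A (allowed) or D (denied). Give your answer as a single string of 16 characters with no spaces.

Answer: AAADDDDDDDDDDDDD

Derivation:
Tracking allowed requests in the window:
  req#1 t=1s: ALLOW
  req#2 t=1s: ALLOW
  req#3 t=1s: ALLOW
  req#4 t=1s: DENY
  req#5 t=2s: DENY
  req#6 t=2s: DENY
  req#7 t=3s: DENY
  req#8 t=3s: DENY
  req#9 t=6s: DENY
  req#10 t=6s: DENY
  req#11 t=6s: DENY
  req#12 t=6s: DENY
  req#13 t=7s: DENY
  req#14 t=8s: DENY
  req#15 t=8s: DENY
  req#16 t=8s: DENY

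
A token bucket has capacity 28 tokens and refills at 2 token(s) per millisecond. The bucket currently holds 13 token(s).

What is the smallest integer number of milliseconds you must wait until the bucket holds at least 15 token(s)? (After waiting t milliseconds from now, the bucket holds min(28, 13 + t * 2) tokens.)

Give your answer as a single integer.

Answer: 1

Derivation:
Need 13 + t * 2 >= 15, so t >= 2/2.
Smallest integer t = ceil(2/2) = 1.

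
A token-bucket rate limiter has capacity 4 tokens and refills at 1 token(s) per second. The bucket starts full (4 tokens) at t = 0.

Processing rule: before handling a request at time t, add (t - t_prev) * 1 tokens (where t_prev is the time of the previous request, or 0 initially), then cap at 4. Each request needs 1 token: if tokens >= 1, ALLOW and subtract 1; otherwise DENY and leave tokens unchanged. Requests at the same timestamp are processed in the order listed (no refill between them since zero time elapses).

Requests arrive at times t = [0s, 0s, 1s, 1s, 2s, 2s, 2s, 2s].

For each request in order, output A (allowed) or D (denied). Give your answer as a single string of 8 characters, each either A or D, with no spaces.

Simulating step by step:
  req#1 t=0s: ALLOW
  req#2 t=0s: ALLOW
  req#3 t=1s: ALLOW
  req#4 t=1s: ALLOW
  req#5 t=2s: ALLOW
  req#6 t=2s: ALLOW
  req#7 t=2s: DENY
  req#8 t=2s: DENY

Answer: AAAAAADD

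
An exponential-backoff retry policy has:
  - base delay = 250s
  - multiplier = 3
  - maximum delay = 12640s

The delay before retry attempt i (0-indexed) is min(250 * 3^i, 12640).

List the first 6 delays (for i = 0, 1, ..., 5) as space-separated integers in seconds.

Answer: 250 750 2250 6750 12640 12640

Derivation:
Computing each delay:
  i=0: min(250*3^0, 12640) = 250
  i=1: min(250*3^1, 12640) = 750
  i=2: min(250*3^2, 12640) = 2250
  i=3: min(250*3^3, 12640) = 6750
  i=4: min(250*3^4, 12640) = 12640
  i=5: min(250*3^5, 12640) = 12640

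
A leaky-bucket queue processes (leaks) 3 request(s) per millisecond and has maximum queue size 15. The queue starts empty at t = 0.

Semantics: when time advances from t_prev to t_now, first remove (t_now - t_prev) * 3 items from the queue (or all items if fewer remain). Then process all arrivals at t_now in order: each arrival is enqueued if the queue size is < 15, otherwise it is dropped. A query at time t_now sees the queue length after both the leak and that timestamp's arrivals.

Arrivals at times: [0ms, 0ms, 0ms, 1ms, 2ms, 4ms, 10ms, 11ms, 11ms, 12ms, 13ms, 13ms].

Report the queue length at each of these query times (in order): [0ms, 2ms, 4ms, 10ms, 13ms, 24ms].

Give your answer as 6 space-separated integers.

Answer: 3 1 1 1 2 0

Derivation:
Queue lengths at query times:
  query t=0ms: backlog = 3
  query t=2ms: backlog = 1
  query t=4ms: backlog = 1
  query t=10ms: backlog = 1
  query t=13ms: backlog = 2
  query t=24ms: backlog = 0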